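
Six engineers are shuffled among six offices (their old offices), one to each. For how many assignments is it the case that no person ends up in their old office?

265

!6 = 6! · Σ_{k=0}^{6} (-1)^k/k!
= 6! - 6!/1! + 6!/2! - 6!/3! + 6!/4! - 6!/5! + 6!/6!
= 720 - 720 + 360 - 120 + 30 - 6 + 1
= 265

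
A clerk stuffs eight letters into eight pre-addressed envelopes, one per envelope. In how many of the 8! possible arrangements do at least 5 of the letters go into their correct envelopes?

# with exactly i fixed is C(8,i)·!(8-i); sum over i=5..8:
  i=5: C(8,5)·!3 = 56·2 = 112
  i=6: C(8,6)·!2 = 28·1 = 28
  i=7: C(8,7)·!1 = 8·0 = 0
  i=8: C(8,8)·!0 = 1·1 = 1
Total = 141.

141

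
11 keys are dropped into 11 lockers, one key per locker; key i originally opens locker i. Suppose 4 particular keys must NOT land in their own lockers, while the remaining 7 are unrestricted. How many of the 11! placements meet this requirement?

27422640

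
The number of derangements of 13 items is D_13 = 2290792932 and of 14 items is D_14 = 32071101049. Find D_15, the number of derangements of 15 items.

D_15 = (15-1)·(D_14 + D_13) = 14·(32071101049 + 2290792932) = 14·34361893981 = 481066515734.

481066515734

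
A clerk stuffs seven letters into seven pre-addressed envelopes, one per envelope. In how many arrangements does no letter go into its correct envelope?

1854

The subfactorial !7 = [7!/e] (nearest integer).
7! = 5040, and 5040/e ≈ 1854.11, so !7 = 1854.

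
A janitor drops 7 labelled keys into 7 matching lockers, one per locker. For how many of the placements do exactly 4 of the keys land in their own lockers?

Pick the 4 fixed positions: C(7,4) = 35 ways.
The other 3 form a derangement: !3 = 2.
Total: 35 × 2 = 70.

70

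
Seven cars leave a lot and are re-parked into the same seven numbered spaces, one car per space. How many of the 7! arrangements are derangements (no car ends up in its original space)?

1854

!7 is the nearest integer to 7!/e.
7! = 5040, and 5040/e ≈ 1854.11, so !7 = 1854.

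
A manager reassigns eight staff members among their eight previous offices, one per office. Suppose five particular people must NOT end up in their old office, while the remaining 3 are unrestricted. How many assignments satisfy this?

21234

Let A_j be the event that the j-th constrained one is fixed. By inclusion-exclusion over the 5 events:
Σ_{j=0}^{5} (-1)^j C(5,j)(8-j)!
= C(5,0)·8! - C(5,1)·7! + C(5,2)·6! - C(5,3)·5! + C(5,4)·4! - C(5,5)·3!
= 40320 - 25200 + 7200 - 1200 + 120 - 6
= 21234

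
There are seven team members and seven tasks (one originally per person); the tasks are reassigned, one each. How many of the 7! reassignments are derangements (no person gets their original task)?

Use !n = (n-1)(!(n-1) + !(n-2)).
!7 = 6·(265 + 44) = 6·309 = 1854

1854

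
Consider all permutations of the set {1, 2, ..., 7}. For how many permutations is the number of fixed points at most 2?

4633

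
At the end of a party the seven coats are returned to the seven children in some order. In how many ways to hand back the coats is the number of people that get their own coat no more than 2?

4633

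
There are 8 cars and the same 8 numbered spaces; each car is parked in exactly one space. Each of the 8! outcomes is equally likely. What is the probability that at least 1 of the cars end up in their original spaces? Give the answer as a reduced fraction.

3641/5760

Favorable outcomes: Σ_{i≥1} C(8,i)·!(8-i) = 8·1854 + 28·265 + 56·44 + 70·9 + 56·2 + 28·1 + 8·0 + 1·1 = 25487.
Total outcomes: 8! = 40320.
Probability = 25487/40320 = 3641/5760.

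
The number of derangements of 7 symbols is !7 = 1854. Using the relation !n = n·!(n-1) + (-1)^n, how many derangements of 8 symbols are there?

14833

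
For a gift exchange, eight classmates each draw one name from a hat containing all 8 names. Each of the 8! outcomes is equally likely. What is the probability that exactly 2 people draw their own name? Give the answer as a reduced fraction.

Favorable outcomes: C(8,2)·!6 = 28·265 = 7420.
Total outcomes: 8! = 40320.
Probability = 7420/40320 = 53/288.

53/288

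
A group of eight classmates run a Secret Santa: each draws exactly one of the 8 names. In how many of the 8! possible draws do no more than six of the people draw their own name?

40319

# with exactly i fixed is C(8,i)·!(8-i); sum over i=0..6:
  i=0: C(8,0)·!8 = 1·14833 = 14833
  i=1: C(8,1)·!7 = 8·1854 = 14832
  i=2: C(8,2)·!6 = 28·265 = 7420
  i=3: C(8,3)·!5 = 56·44 = 2464
  i=4: C(8,4)·!4 = 70·9 = 630
  i=5: C(8,5)·!3 = 56·2 = 112
  i=6: C(8,6)·!2 = 28·1 = 28
Total = 40319.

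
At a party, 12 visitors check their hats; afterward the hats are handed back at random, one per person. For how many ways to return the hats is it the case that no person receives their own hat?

The subfactorial !12 = [12!/e] (nearest integer).
12! = 479001600, and 479001600/e ≈ 176214840.93, so !12 = 176214841.

176214841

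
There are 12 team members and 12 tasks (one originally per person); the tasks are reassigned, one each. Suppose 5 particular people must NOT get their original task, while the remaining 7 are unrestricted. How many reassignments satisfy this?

312273360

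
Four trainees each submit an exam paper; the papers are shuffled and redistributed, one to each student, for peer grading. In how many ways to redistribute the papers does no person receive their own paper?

9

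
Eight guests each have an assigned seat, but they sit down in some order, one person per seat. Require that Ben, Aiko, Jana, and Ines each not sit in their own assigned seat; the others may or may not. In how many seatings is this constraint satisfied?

Inclusion-exclusion on the 4 forbidden self-matches:
Σ_{j=0}^{4} (-1)^j C(4,j)(8-j)!
= C(4,0)·8! - C(4,1)·7! + C(4,2)·6! - C(4,3)·5! + C(4,4)·4!
= 40320 - 20160 + 4320 - 480 + 24
= 24024

24024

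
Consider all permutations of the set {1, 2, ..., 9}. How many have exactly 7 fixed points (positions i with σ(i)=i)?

Pick the 7 fixed positions: C(9,7) = 36 ways.
The other 2 form a derangement: !2 = 1.
Total: 36 × 1 = 36.

36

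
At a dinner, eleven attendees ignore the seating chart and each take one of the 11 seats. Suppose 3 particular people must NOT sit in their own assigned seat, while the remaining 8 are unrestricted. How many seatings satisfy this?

Let A_j be the event that the j-th constrained one is fixed. By inclusion-exclusion over the 3 events:
Σ_{j=0}^{3} (-1)^j C(3,j)(11-j)!
= C(3,0)·11! - C(3,1)·10! + C(3,2)·9! - C(3,3)·8!
= 39916800 - 10886400 + 1088640 - 40320
= 30078720

30078720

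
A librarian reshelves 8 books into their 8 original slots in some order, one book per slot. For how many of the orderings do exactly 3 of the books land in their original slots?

2464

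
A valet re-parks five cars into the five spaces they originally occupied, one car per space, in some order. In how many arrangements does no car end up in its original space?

The number of derangements of 5 is !5 = Σ_{k=0}^{5} (-1)^k·5!/k!
= 5! - 5!/1! + 5!/2! - 5!/3! + 5!/4! - 5!/5!
= 120 - 120 + 60 - 20 + 5 - 1
= 44

44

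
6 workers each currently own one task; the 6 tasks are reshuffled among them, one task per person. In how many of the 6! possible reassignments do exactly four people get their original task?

15

Choose which 4 of the 6 are fixed: C(6,4) = 15.
The other 2 form a derangement: !2 = 1.
Total: 15 × 1 = 15.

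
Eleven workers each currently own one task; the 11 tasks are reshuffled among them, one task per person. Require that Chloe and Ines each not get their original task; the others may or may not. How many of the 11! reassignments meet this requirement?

33022080

Inclusion-exclusion on the 2 forbidden self-matches:
Σ_{j=0}^{2} (-1)^j C(2,j)(11-j)!
= C(2,0)·11! - C(2,1)·10! + C(2,2)·9!
= 39916800 - 7257600 + 362880
= 33022080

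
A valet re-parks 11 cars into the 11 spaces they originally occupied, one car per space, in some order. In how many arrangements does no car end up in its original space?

14684570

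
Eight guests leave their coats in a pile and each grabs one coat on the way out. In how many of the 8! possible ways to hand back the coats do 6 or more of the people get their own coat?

29

Sum C(8,i)·!(8-i) for i = 6..8:
  i=6: C(8,6)·!2 = 28·1 = 28
  i=7: C(8,7)·!1 = 8·0 = 0
  i=8: C(8,8)·!0 = 1·1 = 1
Total = 29.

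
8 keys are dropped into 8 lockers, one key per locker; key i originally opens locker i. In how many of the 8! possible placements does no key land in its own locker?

14833

!8 is the nearest integer to 8!/e.
8! = 40320, and 40320/e ≈ 14832.90, so !8 = 14833.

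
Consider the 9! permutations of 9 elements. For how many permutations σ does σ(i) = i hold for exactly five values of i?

1134

Choose which 5 of the 9 are fixed: C(9,5) = 126.
The remaining 4 must be deranged: !4 = 9.
Total: 126 × 9 = 1134.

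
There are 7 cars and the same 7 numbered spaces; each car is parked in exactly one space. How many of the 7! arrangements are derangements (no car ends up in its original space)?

The number of derangements of 7 is !7 = Σ_{k=0}^{7} (-1)^k·7!/k!
= 7! - 7!/1! + 7!/2! - 7!/3! + 7!/4! - 7!/5! + 7!/6! - 7!/7!
= 5040 - 5040 + 2520 - 840 + 210 - 42 + 7 - 1
= 1854

1854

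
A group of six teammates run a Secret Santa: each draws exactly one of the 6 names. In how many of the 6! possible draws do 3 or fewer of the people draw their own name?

Sum C(6,i)·!(6-i) for i = 0..3:
  i=0: C(6,0)·!6 = 1·265 = 265
  i=1: C(6,1)·!5 = 6·44 = 264
  i=2: C(6,2)·!4 = 15·9 = 135
  i=3: C(6,3)·!3 = 20·2 = 40
Total = 704.

704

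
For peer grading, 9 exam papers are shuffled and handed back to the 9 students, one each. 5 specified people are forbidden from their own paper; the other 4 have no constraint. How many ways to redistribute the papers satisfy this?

205056

Let A_j be the event that the j-th constrained one is fixed. By inclusion-exclusion over the 5 events:
Σ_{j=0}^{5} (-1)^j C(5,j)(9-j)!
= C(5,0)·9! - C(5,1)·8! + C(5,2)·7! - C(5,3)·6! + C(5,4)·5! - C(5,5)·4!
= 362880 - 201600 + 50400 - 7200 + 600 - 24
= 205056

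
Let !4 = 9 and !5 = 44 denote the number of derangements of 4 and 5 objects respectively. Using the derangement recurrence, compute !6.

265

!6 = (6-1)·(!5 + !4) = 5·(44 + 9) = 5·53 = 265.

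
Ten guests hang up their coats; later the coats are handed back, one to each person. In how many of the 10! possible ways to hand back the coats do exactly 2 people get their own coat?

667485

Pick the 2 fixed positions: C(10,2) = 45 ways.
The remaining 8 must be deranged: !8 = 14833.
Total: 45 × 14833 = 667485.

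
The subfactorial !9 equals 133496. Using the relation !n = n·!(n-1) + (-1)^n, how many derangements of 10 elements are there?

1334961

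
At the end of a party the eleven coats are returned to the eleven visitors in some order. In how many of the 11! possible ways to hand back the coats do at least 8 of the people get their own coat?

# with exactly i fixed is C(11,i)·!(11-i); sum over i=8..11:
  i=8: C(11,8)·!3 = 165·2 = 330
  i=9: C(11,9)·!2 = 55·1 = 55
  i=10: C(11,10)·!1 = 11·0 = 0
  i=11: C(11,11)·!0 = 1·1 = 1
Total = 386.

386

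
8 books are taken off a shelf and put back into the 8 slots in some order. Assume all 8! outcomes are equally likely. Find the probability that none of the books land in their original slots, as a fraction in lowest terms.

2119/5760

Favorable outcomes: !8 = 14833.
Total outcomes: 8! = 40320.
Probability = 14833/40320 = 2119/5760.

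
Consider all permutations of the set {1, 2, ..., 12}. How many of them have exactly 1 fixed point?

176214840

Choose which one of the 12 is fixed: C(12,1) = 12.
The other 11 form a derangement: !11 = 14684570.
Total: 12 × 14684570 = 176214840.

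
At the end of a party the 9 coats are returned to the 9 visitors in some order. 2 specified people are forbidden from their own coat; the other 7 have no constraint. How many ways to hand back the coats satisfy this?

287280

Let A_j be the event that the j-th constrained one is fixed. By inclusion-exclusion over the 2 events:
Σ_{j=0}^{2} (-1)^j C(2,j)(9-j)!
= C(2,0)·9! - C(2,1)·8! + C(2,2)·7!
= 362880 - 80640 + 5040
= 287280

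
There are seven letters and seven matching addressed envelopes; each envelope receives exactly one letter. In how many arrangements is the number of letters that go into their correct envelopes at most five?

5039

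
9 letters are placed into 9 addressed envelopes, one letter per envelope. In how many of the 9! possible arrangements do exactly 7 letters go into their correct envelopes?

Pick the 7 fixed positions: C(9,7) = 36 ways.
The other 2 form a derangement: !2 = 1.
Total: 36 × 1 = 36.

36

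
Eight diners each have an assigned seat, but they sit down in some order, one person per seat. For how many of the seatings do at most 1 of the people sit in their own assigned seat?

# with exactly i fixed is C(8,i)·!(8-i); sum over i=0..1:
  i=0: C(8,0)·!8 = 1·14833 = 14833
  i=1: C(8,1)·!7 = 8·1854 = 14832
Total = 29665.

29665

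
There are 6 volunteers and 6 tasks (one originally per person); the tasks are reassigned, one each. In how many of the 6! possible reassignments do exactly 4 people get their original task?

15

Choose which 4 of the 6 are fixed: C(6,4) = 15.
The other 2 form a derangement: !2 = 1.
Total: 15 × 1 = 15.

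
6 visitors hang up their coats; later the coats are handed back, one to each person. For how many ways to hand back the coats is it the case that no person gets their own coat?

265

The number of derangements of 6 is !6 = Σ_{k=0}^{6} (-1)^k·6!/k!
= 6! - 6!/1! + 6!/2! - 6!/3! + 6!/4! - 6!/5! + 6!/6!
= 720 - 720 + 360 - 120 + 30 - 6 + 1
= 265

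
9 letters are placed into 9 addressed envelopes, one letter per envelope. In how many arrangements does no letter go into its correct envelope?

The number of derangements of 9 is !9 = Σ_{k=0}^{9} (-1)^k·9!/k!
= 9! - 9!/1! + 9!/2! - 9!/3! + 9!/4! - 9!/5! + 9!/6! - 9!/7! + 9!/8! - 9!/9!
= 362880 - 362880 + 181440 - 60480 + 15120 - 3024 + 504 - 72 + 9 - 1
= 133496

133496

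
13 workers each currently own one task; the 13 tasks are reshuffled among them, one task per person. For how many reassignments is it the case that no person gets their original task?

2290792932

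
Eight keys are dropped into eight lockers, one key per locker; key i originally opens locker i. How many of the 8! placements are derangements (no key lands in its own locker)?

!8 is the nearest integer to 8!/e.
8! = 40320, and 40320/e ≈ 14832.90, so !8 = 14833.

14833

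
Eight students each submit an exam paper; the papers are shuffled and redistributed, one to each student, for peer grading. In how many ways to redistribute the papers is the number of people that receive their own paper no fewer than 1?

# with exactly i fixed is C(8,i)·!(8-i); sum over i=1..8:
  i=1: C(8,1)·!7 = 8·1854 = 14832
  i=2: C(8,2)·!6 = 28·265 = 7420
  i=3: C(8,3)·!5 = 56·44 = 2464
  i=4: C(8,4)·!4 = 70·9 = 630
  i=5: C(8,5)·!3 = 56·2 = 112
  i=6: C(8,6)·!2 = 28·1 = 28
  i=7: C(8,7)·!1 = 8·0 = 0
  i=8: C(8,8)·!0 = 1·1 = 1
Total = 25487.

25487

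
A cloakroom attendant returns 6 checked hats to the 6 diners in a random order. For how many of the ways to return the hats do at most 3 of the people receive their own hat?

704

Sum C(6,i)·!(6-i) for i = 0..3:
  i=0: C(6,0)·!6 = 1·265 = 265
  i=1: C(6,1)·!5 = 6·44 = 264
  i=2: C(6,2)·!4 = 15·9 = 135
  i=3: C(6,3)·!3 = 20·2 = 40
Total = 704.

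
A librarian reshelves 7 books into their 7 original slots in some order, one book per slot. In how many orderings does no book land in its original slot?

1854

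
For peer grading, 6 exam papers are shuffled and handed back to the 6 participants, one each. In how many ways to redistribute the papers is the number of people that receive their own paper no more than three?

704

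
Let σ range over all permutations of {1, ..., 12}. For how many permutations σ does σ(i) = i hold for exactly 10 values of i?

66

Choose which 10 of the 12 are fixed: C(12,10) = 66.
The other 2 form a derangement: !2 = 1.
Total: 66 × 1 = 66.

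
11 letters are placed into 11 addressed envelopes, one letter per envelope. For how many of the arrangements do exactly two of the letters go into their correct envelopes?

Choose which 2 of the 11 are fixed: C(11,2) = 55.
The other 9 form a derangement: !9 = 133496.
Total: 55 × 133496 = 7342280.

7342280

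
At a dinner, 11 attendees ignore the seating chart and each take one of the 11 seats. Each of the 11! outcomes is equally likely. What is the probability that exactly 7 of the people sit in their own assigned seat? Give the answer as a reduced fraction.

Favorable outcomes: C(11,7)·!4 = 330·9 = 2970.
Total outcomes: 11! = 39916800.
Probability = 2970/39916800 = 1/13440.

1/13440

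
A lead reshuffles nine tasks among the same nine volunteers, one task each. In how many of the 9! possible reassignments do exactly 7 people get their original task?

36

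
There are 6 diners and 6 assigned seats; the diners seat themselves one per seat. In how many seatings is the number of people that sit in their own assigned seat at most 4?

# with exactly i fixed is C(6,i)·!(6-i); sum over i=0..4:
  i=0: C(6,0)·!6 = 1·265 = 265
  i=1: C(6,1)·!5 = 6·44 = 264
  i=2: C(6,2)·!4 = 15·9 = 135
  i=3: C(6,3)·!3 = 20·2 = 40
  i=4: C(6,4)·!2 = 15·1 = 15
Total = 719.

719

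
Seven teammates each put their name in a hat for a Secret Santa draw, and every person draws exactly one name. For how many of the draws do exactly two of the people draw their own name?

Choose which 2 of the 7 are fixed: C(7,2) = 21.
The other 5 form a derangement: !5 = 44.
Total: 21 × 44 = 924.

924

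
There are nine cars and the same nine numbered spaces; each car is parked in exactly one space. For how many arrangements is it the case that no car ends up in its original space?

133496

By inclusion-exclusion, !9 = Σ (-1)^k · 9!/k! for k=0..9
= 9! - 9!/1! + 9!/2! - 9!/3! + 9!/4! - 9!/5! + 9!/6! - 9!/7! + 9!/8! - 9!/9!
= 362880 - 362880 + 181440 - 60480 + 15120 - 3024 + 504 - 72 + 9 - 1
= 133496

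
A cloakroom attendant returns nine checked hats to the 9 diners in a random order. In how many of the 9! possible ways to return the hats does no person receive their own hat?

133496

The number of derangements of 9 is !9 = Σ_{k=0}^{9} (-1)^k·9!/k!
= 9! - 9!/1! + 9!/2! - 9!/3! + 9!/4! - 9!/5! + 9!/6! - 9!/7! + 9!/8! - 9!/9!
= 362880 - 362880 + 181440 - 60480 + 15120 - 3024 + 504 - 72 + 9 - 1
= 133496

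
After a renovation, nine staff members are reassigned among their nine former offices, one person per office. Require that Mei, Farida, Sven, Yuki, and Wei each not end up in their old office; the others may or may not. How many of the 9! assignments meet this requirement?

205056

Inclusion-exclusion on the 5 forbidden self-matches:
Σ_{j=0}^{5} (-1)^j C(5,j)(9-j)!
= C(5,0)·9! - C(5,1)·8! + C(5,2)·7! - C(5,3)·6! + C(5,4)·5! - C(5,5)·4!
= 362880 - 201600 + 50400 - 7200 + 600 - 24
= 205056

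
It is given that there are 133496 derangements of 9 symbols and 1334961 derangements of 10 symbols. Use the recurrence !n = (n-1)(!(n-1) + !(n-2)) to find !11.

14684570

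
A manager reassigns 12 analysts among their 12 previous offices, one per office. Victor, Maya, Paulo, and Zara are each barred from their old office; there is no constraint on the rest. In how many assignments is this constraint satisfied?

Let A_j be the event that the j-th constrained one is fixed. By inclusion-exclusion over the 4 events:
Σ_{j=0}^{4} (-1)^j C(4,j)(12-j)!
= C(4,0)·12! - C(4,1)·11! + C(4,2)·10! - C(4,3)·9! + C(4,4)·8!
= 479001600 - 159667200 + 21772800 - 1451520 + 40320
= 339696000

339696000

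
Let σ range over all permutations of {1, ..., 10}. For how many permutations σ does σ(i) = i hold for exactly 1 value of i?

1334960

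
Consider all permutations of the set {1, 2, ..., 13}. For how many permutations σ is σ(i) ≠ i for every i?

2290792932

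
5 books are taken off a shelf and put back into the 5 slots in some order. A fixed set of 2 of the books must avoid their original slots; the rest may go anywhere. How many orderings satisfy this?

Let A_j be the event that the j-th constrained one is fixed. By inclusion-exclusion over the 2 events:
Σ_{j=0}^{2} (-1)^j C(2,j)(5-j)!
= C(2,0)·5! - C(2,1)·4! + C(2,2)·3!
= 120 - 48 + 6
= 78

78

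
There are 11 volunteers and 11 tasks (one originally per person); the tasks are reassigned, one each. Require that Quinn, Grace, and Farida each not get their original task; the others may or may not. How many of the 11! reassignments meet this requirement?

Inclusion-exclusion on the 3 forbidden self-matches:
Σ_{j=0}^{3} (-1)^j C(3,j)(11-j)!
= C(3,0)·11! - C(3,1)·10! + C(3,2)·9! - C(3,3)·8!
= 39916800 - 10886400 + 1088640 - 40320
= 30078720

30078720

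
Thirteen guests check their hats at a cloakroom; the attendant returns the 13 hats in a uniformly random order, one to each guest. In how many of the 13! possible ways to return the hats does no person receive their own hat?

2290792932

!13 = 13! · Σ_{k=0}^{13} (-1)^k/k!
= 13! - 13!/1! + 13!/2! - 13!/3! + 13!/4! - 13!/5! + 13!/6! - 13!/7! + 13!/8! - 13!/9! + 13!/10! - 13!/11! + 13!/12! - 13!/13!
= 6227020800 - 6227020800 + 3113510400 - 1037836800 + 259459200 - 51891840 + 8648640 - 1235520 + 154440 - 17160 + 1716 - 156 + 13 - 1
= 2290792932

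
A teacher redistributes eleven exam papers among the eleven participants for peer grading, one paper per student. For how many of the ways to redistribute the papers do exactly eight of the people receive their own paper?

330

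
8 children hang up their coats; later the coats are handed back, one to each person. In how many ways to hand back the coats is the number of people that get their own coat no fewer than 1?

25487

Sum C(8,i)·!(8-i) for i = 1..8:
  i=1: C(8,1)·!7 = 8·1854 = 14832
  i=2: C(8,2)·!6 = 28·265 = 7420
  i=3: C(8,3)·!5 = 56·44 = 2464
  i=4: C(8,4)·!4 = 70·9 = 630
  i=5: C(8,5)·!3 = 56·2 = 112
  i=6: C(8,6)·!2 = 28·1 = 28
  i=7: C(8,7)·!1 = 8·0 = 0
  i=8: C(8,8)·!0 = 1·1 = 1
Total = 25487.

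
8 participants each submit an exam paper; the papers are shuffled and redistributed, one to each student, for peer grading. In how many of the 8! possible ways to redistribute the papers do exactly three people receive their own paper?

Pick the 3 fixed positions: C(8,3) = 56 ways.
The remaining 5 must be deranged: !5 = 44.
Total: 56 × 44 = 2464.

2464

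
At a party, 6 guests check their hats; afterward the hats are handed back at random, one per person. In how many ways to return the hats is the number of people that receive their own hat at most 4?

Sum C(6,i)·!(6-i) for i = 0..4:
  i=0: C(6,0)·!6 = 1·265 = 265
  i=1: C(6,1)·!5 = 6·44 = 264
  i=2: C(6,2)·!4 = 15·9 = 135
  i=3: C(6,3)·!3 = 20·2 = 40
  i=4: C(6,4)·!2 = 15·1 = 15
Total = 719.

719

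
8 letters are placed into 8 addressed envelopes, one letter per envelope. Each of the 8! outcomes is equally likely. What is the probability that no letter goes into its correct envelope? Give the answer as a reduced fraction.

2119/5760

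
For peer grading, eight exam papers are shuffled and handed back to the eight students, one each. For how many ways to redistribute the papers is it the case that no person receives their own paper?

Recurrence: !8 = 7·(!7 + !6).
!8 = 7·(1854 + 265) = 7·2119 = 14833

14833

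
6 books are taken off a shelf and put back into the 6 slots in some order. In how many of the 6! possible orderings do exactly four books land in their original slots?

Pick the 4 fixed positions: C(6,4) = 15 ways.
The other 2 form a derangement: !2 = 1.
Total: 15 × 1 = 15.

15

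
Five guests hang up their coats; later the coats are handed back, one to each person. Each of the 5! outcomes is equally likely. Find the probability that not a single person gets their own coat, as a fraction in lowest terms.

11/30

Favorable outcomes: !5 = 44.
Total outcomes: 5! = 120.
Probability = 44/120 = 11/30.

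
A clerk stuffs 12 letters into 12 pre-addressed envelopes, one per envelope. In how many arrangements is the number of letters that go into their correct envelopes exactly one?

176214840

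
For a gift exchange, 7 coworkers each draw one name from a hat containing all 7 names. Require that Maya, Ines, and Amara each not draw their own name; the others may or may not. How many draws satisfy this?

3216

Let A_j be the event that the j-th constrained one is fixed. By inclusion-exclusion over the 3 events:
Σ_{j=0}^{3} (-1)^j C(3,j)(7-j)!
= C(3,0)·7! - C(3,1)·6! + C(3,2)·5! - C(3,3)·4!
= 5040 - 2160 + 360 - 24
= 3216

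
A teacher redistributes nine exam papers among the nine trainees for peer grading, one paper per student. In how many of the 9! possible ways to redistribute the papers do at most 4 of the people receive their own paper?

# with exactly i fixed is C(9,i)·!(9-i); sum over i=0..4:
  i=0: C(9,0)·!9 = 1·133496 = 133496
  i=1: C(9,1)·!8 = 9·14833 = 133497
  i=2: C(9,2)·!7 = 36·1854 = 66744
  i=3: C(9,3)·!6 = 84·265 = 22260
  i=4: C(9,4)·!5 = 126·44 = 5544
Total = 361541.

361541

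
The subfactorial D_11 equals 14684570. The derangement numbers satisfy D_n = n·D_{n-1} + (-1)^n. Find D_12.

176214841

D_12 = 12·14684570 + 1 = 176214841.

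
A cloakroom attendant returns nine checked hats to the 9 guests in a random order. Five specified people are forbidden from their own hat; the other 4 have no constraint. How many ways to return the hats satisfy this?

205056

Let A_j be the event that the j-th constrained one is fixed. By inclusion-exclusion over the 5 events:
Σ_{j=0}^{5} (-1)^j C(5,j)(9-j)!
= C(5,0)·9! - C(5,1)·8! + C(5,2)·7! - C(5,3)·6! + C(5,4)·5! - C(5,5)·4!
= 362880 - 201600 + 50400 - 7200 + 600 - 24
= 205056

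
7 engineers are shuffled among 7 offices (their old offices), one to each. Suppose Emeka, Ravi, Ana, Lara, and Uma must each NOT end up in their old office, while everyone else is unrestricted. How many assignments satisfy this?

Inclusion-exclusion on the 5 forbidden self-matches:
Σ_{j=0}^{5} (-1)^j C(5,j)(7-j)!
= C(5,0)·7! - C(5,1)·6! + C(5,2)·5! - C(5,3)·4! + C(5,4)·3! - C(5,5)·2!
= 5040 - 3600 + 1200 - 240 + 30 - 2
= 2428

2428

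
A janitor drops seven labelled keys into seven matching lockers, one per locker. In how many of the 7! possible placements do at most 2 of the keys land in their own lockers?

4633

# with exactly i fixed is C(7,i)·!(7-i); sum over i=0..2:
  i=0: C(7,0)·!7 = 1·1854 = 1854
  i=1: C(7,1)·!6 = 7·265 = 1855
  i=2: C(7,2)·!5 = 21·44 = 924
Total = 4633.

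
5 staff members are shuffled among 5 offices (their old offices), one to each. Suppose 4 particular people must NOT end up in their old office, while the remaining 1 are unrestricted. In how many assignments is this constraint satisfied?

53

Let A_j be the event that the j-th constrained one is fixed. By inclusion-exclusion over the 4 events:
Σ_{j=0}^{4} (-1)^j C(4,j)(5-j)!
= C(4,0)·5! - C(4,1)·4! + C(4,2)·3! - C(4,3)·2! + C(4,4)·1!
= 120 - 96 + 36 - 8 + 1
= 53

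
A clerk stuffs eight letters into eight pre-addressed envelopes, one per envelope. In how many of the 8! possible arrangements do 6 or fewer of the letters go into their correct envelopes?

40319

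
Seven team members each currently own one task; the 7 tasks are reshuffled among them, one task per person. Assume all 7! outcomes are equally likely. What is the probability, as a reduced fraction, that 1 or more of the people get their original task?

Favorable outcomes: Σ_{i≥1} C(7,i)·!(7-i) = 7·265 + 21·44 + 35·9 + 35·2 + 21·1 + 7·0 + 1·1 = 3186.
Total outcomes: 7! = 5040.
Probability = 3186/5040 = 177/280.

177/280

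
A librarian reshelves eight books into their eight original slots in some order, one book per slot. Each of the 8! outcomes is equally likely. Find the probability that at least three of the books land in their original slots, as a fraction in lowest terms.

Favorable outcomes: Σ_{i≥3} C(8,i)·!(8-i) = 56·44 + 70·9 + 56·2 + 28·1 + 8·0 + 1·1 = 3235.
Total outcomes: 8! = 40320.
Probability = 3235/40320 = 647/8064.

647/8064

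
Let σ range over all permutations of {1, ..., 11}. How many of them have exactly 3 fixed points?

2447445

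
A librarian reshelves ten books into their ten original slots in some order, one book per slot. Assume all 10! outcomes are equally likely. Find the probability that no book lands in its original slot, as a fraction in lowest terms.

16481/44800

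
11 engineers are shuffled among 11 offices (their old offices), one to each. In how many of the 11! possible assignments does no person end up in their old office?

!11 = 11! · Σ_{k=0}^{11} (-1)^k/k!
= 11! - 11!/1! + 11!/2! - 11!/3! + 11!/4! - 11!/5! + 11!/6! - 11!/7! + 11!/8! - 11!/9! + 11!/10! - 11!/11!
= 39916800 - 39916800 + 19958400 - 6652800 + 1663200 - 332640 + 55440 - 7920 + 990 - 110 + 11 - 1
= 14684570

14684570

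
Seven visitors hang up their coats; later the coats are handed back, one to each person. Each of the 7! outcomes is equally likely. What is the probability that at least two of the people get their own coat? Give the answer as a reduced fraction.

Favorable outcomes: Σ_{i≥2} C(7,i)·!(7-i) = 21·44 + 35·9 + 35·2 + 21·1 + 7·0 + 1·1 = 1331.
Total outcomes: 7! = 5040.
Probability = 1331/5040 = 1331/5040.

1331/5040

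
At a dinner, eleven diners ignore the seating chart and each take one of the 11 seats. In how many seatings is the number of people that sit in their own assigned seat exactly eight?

330

Choose which 8 of the 11 are fixed: C(11,8) = 165.
The remaining 3 must be deranged: !3 = 2.
Total: 165 × 2 = 330.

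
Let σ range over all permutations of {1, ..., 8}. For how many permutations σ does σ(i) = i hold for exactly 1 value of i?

14832

Pick the single fixed position: C(8,1) = 8 ways.
The other 7 form a derangement: !7 = 1854.
Total: 8 × 1854 = 14832.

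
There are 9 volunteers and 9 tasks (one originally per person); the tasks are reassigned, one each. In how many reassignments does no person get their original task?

Recurrence: !9 = 9·!8 + (-1)^9.
!9 = 9·14833 - 1 = 133496

133496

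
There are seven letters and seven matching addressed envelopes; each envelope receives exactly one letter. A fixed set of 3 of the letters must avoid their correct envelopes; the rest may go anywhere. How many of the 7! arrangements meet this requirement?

Inclusion-exclusion on the 3 forbidden self-matches:
Σ_{j=0}^{3} (-1)^j C(3,j)(7-j)!
= C(3,0)·7! - C(3,1)·6! + C(3,2)·5! - C(3,3)·4!
= 5040 - 2160 + 360 - 24
= 3216

3216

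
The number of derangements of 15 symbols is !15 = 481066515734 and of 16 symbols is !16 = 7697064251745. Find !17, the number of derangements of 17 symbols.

!17 = (17-1)·(!16 + !15) = 16·(7697064251745 + 481066515734) = 16·8178130767479 = 130850092279664.

130850092279664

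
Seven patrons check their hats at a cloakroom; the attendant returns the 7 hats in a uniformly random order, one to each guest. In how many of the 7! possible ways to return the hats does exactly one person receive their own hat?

1855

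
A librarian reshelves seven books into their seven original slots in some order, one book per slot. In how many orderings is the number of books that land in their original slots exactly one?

Choose which one of the 7 is fixed: C(7,1) = 7.
The other 6 form a derangement: !6 = 265.
Total: 7 × 265 = 1855.

1855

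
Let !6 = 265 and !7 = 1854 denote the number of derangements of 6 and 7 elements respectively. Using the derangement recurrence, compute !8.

!8 = (8-1)·(!7 + !6) = 7·(1854 + 265) = 7·2119 = 14833.

14833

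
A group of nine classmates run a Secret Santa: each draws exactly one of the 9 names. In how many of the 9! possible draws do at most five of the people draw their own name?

362675

# with exactly i fixed is C(9,i)·!(9-i); sum over i=0..5:
  i=0: C(9,0)·!9 = 1·133496 = 133496
  i=1: C(9,1)·!8 = 9·14833 = 133497
  i=2: C(9,2)·!7 = 36·1854 = 66744
  i=3: C(9,3)·!6 = 84·265 = 22260
  i=4: C(9,4)·!5 = 126·44 = 5544
  i=5: C(9,5)·!4 = 126·9 = 1134
Total = 362675.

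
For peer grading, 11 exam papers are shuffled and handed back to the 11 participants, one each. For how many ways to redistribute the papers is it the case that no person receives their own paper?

!11 is the nearest integer to 11!/e.
11! = 39916800, and 39916800/e ≈ 14684570.08, so !11 = 14684570.

14684570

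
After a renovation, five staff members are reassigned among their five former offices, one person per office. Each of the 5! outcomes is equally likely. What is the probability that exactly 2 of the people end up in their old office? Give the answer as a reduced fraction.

Favorable outcomes: C(5,2)·!3 = 10·2 = 20.
Total outcomes: 5! = 120.
Probability = 20/120 = 1/6.

1/6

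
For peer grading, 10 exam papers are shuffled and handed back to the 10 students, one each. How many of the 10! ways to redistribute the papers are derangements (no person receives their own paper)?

1334961

Recurrence: !10 = 10·!9 + (-1)^10.
!10 = 10·133496 + 1 = 1334961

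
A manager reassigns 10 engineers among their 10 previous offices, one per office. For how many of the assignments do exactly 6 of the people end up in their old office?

1890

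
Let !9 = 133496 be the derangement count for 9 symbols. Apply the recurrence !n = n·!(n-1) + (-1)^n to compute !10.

!10 = 10·133496 + 1 = 1334961.

1334961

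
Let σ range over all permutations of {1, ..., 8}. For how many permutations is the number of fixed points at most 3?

39549

# with exactly i fixed is C(8,i)·!(8-i); sum over i=0..3:
  i=0: C(8,0)·!8 = 1·14833 = 14833
  i=1: C(8,1)·!7 = 8·1854 = 14832
  i=2: C(8,2)·!6 = 28·265 = 7420
  i=3: C(8,3)·!5 = 56·44 = 2464
Total = 39549.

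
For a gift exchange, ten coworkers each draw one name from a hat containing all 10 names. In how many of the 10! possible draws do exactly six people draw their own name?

1890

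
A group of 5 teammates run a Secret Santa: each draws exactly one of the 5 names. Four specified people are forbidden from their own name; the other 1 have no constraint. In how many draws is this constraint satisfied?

53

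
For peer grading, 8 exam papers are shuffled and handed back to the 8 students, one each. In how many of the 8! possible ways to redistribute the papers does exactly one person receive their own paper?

14832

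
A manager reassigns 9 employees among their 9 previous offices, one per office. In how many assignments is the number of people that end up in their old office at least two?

95887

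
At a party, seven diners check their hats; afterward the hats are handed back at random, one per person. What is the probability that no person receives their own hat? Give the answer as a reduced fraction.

103/280

Favorable outcomes: !7 = 1854.
Total outcomes: 7! = 5040.
Probability = 1854/5040 = 103/280.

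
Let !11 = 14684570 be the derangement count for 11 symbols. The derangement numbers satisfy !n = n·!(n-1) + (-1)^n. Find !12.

176214841

!12 = 12·14684570 + 1 = 176214841.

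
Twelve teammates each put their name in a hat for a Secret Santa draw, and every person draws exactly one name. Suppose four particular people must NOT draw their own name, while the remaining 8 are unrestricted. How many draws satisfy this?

339696000

Inclusion-exclusion on the 4 forbidden self-matches:
Σ_{j=0}^{4} (-1)^j C(4,j)(12-j)!
= C(4,0)·12! - C(4,1)·11! + C(4,2)·10! - C(4,3)·9! + C(4,4)·8!
= 479001600 - 159667200 + 21772800 - 1451520 + 40320
= 339696000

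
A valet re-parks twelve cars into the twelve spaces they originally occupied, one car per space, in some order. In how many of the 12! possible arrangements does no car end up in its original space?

176214841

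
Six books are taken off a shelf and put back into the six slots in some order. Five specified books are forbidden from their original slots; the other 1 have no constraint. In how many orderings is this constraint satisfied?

Inclusion-exclusion on the 5 forbidden self-matches:
Σ_{j=0}^{5} (-1)^j C(5,j)(6-j)!
= C(5,0)·6! - C(5,1)·5! + C(5,2)·4! - C(5,3)·3! + C(5,4)·2! - C(5,5)·1!
= 720 - 600 + 240 - 60 + 10 - 1
= 309

309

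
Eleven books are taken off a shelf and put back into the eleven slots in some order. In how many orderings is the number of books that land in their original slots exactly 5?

Choose which 5 of the 11 are fixed: C(11,5) = 462.
The remaining 6 must be deranged: !6 = 265.
Total: 462 × 265 = 122430.

122430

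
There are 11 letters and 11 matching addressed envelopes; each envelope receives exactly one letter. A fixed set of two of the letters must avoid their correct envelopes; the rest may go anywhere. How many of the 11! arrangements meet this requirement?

Let A_j be the event that the j-th constrained one is fixed. By inclusion-exclusion over the 2 events:
Σ_{j=0}^{2} (-1)^j C(2,j)(11-j)!
= C(2,0)·11! - C(2,1)·10! + C(2,2)·9!
= 39916800 - 7257600 + 362880
= 33022080

33022080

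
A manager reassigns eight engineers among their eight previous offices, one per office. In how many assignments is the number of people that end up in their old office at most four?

40179

# with exactly i fixed is C(8,i)·!(8-i); sum over i=0..4:
  i=0: C(8,0)·!8 = 1·14833 = 14833
  i=1: C(8,1)·!7 = 8·1854 = 14832
  i=2: C(8,2)·!6 = 28·265 = 7420
  i=3: C(8,3)·!5 = 56·44 = 2464
  i=4: C(8,4)·!4 = 70·9 = 630
Total = 40179.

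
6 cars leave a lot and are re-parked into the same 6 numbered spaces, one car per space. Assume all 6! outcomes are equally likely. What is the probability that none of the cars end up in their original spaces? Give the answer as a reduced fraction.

53/144

Favorable outcomes: !6 = 265.
Total outcomes: 6! = 720.
Probability = 265/720 = 53/144.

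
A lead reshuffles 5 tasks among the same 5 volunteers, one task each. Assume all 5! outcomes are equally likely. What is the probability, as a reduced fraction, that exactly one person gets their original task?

3/8

Favorable outcomes: C(5,1)·!4 = 5·9 = 45.
Total outcomes: 5! = 120.
Probability = 45/120 = 3/8.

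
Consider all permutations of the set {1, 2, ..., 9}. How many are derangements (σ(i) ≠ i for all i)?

133496

!9 = 9! · Σ_{k=0}^{9} (-1)^k/k!
= 9! - 9!/1! + 9!/2! - 9!/3! + 9!/4! - 9!/5! + 9!/6! - 9!/7! + 9!/8! - 9!/9!
= 362880 - 362880 + 181440 - 60480 + 15120 - 3024 + 504 - 72 + 9 - 1
= 133496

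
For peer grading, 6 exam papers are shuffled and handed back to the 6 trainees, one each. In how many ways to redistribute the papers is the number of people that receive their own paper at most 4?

719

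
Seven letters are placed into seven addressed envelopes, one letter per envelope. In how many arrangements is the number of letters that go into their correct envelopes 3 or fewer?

# with exactly i fixed is C(7,i)·!(7-i); sum over i=0..3:
  i=0: C(7,0)·!7 = 1·1854 = 1854
  i=1: C(7,1)·!6 = 7·265 = 1855
  i=2: C(7,2)·!5 = 21·44 = 924
  i=3: C(7,3)·!4 = 35·9 = 315
Total = 4948.

4948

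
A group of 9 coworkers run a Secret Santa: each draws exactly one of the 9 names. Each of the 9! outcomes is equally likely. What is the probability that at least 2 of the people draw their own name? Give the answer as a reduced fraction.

95887/362880

Favorable outcomes: Σ_{i≥2} C(9,i)·!(9-i) = 36·1854 + 84·265 + 126·44 + 126·9 + 84·2 + 36·1 + 9·0 + 1·1 = 95887.
Total outcomes: 9! = 362880.
Probability = 95887/362880 = 95887/362880.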